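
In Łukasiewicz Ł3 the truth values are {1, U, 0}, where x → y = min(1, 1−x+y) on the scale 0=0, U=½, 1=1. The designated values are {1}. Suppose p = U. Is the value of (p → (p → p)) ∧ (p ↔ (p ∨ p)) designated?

p → p = U → U = 1
p → (p → p) = U → 1 = 1
p ∨ p = U ∨ U = U
p ↔ (p ∨ p) = U ↔ U = 1
(p → (p → p)) ∧ (p ↔ (p ∨ p)) = 1 ∧ 1 = 1
1 ∈ {1}.

Yes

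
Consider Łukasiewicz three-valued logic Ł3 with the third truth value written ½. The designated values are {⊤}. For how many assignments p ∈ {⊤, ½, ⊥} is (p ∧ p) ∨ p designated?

1

p=⊤: ⊤ ✓
p=½: ½ ·
p=⊥: ⊥ ·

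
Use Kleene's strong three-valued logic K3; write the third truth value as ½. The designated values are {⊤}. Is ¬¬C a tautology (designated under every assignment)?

Countermodel: C=½ gives ½, which is not designated.

No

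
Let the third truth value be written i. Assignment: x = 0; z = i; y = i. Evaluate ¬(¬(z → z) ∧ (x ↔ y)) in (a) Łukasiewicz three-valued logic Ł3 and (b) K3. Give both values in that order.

1; i

In Łukasiewicz three-valued logic Ł3: z → z = i → i = 1  [min(1, 1−½+½)]
¬(z → z) = ¬1 = 0
x ↔ y = 0 ↔ i = i
¬(z → z) ∧ (x ↔ y) = 0 ∧ i = 0
¬(¬(z → z) ∧ (x ↔ y)) = ¬0 = 1
In K3: z → z = i → i = i
¬(z → z) = ¬i = i
x ↔ y = 0 ↔ i = i
¬(z → z) ∧ (x ↔ y) = i ∧ i = i
¬(¬(z → z) ∧ (x ↔ y)) = ¬i = i
They differ because Łukasiewicz three-valued logic Ł3 and K3 treat i differently under implication.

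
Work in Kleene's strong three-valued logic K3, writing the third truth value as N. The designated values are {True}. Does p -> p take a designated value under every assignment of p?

Countermodel: p=N gives N, which is not designated.

No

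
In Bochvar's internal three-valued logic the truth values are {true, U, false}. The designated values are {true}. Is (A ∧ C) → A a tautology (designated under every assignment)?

Countermodel: A=true, C=U gives U, which is not designated.

No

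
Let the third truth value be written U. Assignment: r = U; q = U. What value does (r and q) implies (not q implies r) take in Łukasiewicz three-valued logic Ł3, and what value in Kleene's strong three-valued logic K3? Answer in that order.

In Łukasiewicz three-valued logic Ł3: r and q = U and U = U
not q = not U = U
not q implies r = U implies U = T  [min(1, 1−½+½)]
(r and q) implies (not q implies r) = U implies T = T
In Kleene's strong three-valued logic K3: r and q = U and U = U
not q = not U = U
not q implies r = U implies U = U  [not U or U]
(r and q) implies (not q implies r) = U implies U = U
They differ because Łukasiewicz three-valued logic Ł3 and Kleene's strong three-valued logic K3 treat U differently under implication.

T; U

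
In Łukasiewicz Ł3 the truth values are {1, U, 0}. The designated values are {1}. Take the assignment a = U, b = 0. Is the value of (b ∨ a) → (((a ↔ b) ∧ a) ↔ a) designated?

Yes

b ∨ a = 0 ∨ U = U
a ↔ b = U ↔ 0 = U
(a ↔ b) ∧ a = U ∧ U = U
((a ↔ b) ∧ a) ↔ a = U ↔ U = 1
(b ∨ a) → (((a ↔ b) ∧ a) ↔ a) = U → 1 = 1
1 ∈ {1}.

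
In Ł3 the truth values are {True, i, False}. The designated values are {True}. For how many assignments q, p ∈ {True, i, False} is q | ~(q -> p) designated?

Designated under: (q=True, p=True); (q=True, p=i); (q=True, p=False).

3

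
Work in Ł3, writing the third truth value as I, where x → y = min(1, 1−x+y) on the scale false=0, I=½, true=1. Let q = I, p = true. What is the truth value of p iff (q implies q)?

q implies q = I implies I = true  [min(1, 1−½+½)]
p iff (q implies q) = true iff true = true

true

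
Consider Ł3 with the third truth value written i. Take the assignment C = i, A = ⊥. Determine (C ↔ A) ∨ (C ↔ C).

⊤

C ↔ A = i ↔ ⊥ = i  [1 − |½−0|]
C ↔ C = i ↔ i = ⊤
(C ↔ A) ∨ (C ↔ C) = i ∨ ⊤ = ⊤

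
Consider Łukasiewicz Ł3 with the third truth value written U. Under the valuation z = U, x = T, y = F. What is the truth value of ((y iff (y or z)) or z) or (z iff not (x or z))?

y or z = F or U = U
y iff (y or z) = F iff U = U  [1 − |0−½|]
(y iff (y or z)) or z = U or U = U
x or z = T or U = T
not (x or z) = not T = F
z iff not (x or z) = U iff F = U
((y iff (y or z)) or z) or (z iff not (x or z)) = U or U = U

U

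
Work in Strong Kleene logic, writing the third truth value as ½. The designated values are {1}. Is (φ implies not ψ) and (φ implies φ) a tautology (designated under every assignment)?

Countermodel: φ=1, ψ=1 gives 0, which is not designated.

No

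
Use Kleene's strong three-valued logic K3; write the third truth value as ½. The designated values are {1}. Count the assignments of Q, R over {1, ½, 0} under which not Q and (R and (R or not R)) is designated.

1

Designated under: (Q=0, R=1).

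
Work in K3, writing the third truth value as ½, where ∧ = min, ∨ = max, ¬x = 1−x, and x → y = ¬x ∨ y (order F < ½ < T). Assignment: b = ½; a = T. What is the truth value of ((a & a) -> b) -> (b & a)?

a & a = T & T = T
(a & a) -> b = T -> ½ = ½  [~T | ½]
b & a = ½ & T = ½
((a & a) -> b) -> (b & a) = ½ -> ½ = ½

½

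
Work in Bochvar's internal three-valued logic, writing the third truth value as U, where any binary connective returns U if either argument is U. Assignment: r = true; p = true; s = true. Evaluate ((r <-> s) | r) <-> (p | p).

true

r <-> s = true <-> true = true
(r <-> s) | r = true | true = true
p | p = true | true = true
((r <-> s) | r) <-> (p | p) = true <-> true = true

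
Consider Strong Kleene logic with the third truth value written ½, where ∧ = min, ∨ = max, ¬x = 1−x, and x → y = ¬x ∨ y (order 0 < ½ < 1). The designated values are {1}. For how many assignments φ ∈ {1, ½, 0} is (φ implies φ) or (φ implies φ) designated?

2

φ=1: 1 ✓
φ=½: ½ ·
φ=0: 1 ✓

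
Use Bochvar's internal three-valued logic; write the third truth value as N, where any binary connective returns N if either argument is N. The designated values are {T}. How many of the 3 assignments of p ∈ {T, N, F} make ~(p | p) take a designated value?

1

p=T: F ·
p=N: N ·
p=F: T ✓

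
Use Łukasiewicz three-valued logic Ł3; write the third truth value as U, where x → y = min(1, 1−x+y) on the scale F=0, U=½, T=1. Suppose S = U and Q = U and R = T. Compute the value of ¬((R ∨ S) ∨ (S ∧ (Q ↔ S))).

R ∨ S = T ∨ U = T
Q ↔ S = U ↔ U = T  [1 − |½−½|]
S ∧ (Q ↔ S) = U ∧ T = U
(R ∨ S) ∨ (S ∧ (Q ↔ S)) = T ∨ U = T
¬((R ∨ S) ∨ (S ∧ (Q ↔ S))) = ¬T = F

F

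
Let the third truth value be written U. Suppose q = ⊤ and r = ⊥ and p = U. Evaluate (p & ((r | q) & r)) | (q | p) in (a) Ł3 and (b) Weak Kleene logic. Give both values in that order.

⊤; U

In Ł3: r | q = ⊥ | ⊤ = ⊤
(r | q) & r = ⊤ & ⊥ = ⊥
p & ((r | q) & r) = U & ⊥ = ⊥
q | p = ⊤ | U = ⊤
(p & ((r | q) & r)) | (q | p) = ⊥ | ⊤ = ⊤
In Weak Kleene logic: r | q = ⊥ | ⊤ = ⊤
(r | q) & r = ⊤ & ⊥ = ⊥
p & ((r | q) & r) = U & ⊥ = U
q | p = ⊤ | U = U
(p & ((r | q) & r)) | (q | p) = U | U = U
They differ because Ł3 and Weak Kleene logic treat U differently under the binary connectives.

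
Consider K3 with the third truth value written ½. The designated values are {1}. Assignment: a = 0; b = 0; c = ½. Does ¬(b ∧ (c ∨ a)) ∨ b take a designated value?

c ∨ a = ½ ∨ 0 = ½
b ∧ (c ∨ a) = 0 ∧ ½ = 0
¬(b ∧ (c ∨ a)) = ¬0 = 1
¬(b ∧ (c ∨ a)) ∨ b = 1 ∨ 0 = 1
1 ∈ {1}.

Yes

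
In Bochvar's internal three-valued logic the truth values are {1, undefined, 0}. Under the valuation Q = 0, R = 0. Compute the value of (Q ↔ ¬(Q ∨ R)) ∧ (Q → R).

Q ∨ R = 0 ∨ 0 = 0
¬(Q ∨ R) = ¬0 = 1
Q ↔ ¬(Q ∨ R) = 0 ↔ 1 = 0
Q → R = 0 → 0 = 1
(Q ↔ ¬(Q ∨ R)) ∧ (Q → R) = 0 ∧ 1 = 0

0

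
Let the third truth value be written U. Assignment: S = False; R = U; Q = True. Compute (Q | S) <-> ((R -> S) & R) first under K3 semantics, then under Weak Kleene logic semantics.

In K3: Q | S = True | False = True
R -> S = U -> False = U  [~U | False]
(R -> S) & R = U & U = U
(Q | S) <-> ((R -> S) & R) = True <-> U = U
In Weak Kleene logic: Q | S = True | False = True
R -> S = U -> False = U  [any arg is the third value ⇒ result is the third value]
(R -> S) & R = U & U = U
(Q | S) <-> ((R -> S) & R) = True <-> U = U

U; U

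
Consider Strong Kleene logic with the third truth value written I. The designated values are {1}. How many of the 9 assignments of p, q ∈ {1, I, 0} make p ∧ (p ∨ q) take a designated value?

3

Designated under: (p=1, q=1); (p=1, q=I); (p=1, q=0).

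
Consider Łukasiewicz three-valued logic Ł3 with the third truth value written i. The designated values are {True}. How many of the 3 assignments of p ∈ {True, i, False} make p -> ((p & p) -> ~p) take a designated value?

2

p=True: False ·
p=i: True ✓
p=False: True ✓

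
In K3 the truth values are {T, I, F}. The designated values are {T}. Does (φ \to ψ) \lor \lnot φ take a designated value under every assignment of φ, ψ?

No

Countermodel: φ=T, ψ=I gives I, which is not designated.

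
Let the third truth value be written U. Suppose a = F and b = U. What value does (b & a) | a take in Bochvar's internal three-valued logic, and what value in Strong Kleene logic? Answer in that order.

In Bochvar's internal three-valued logic: b & a = U & F = U
(b & a) | a = U | F = U
In Strong Kleene logic: b & a = U & F = F
(b & a) | a = F | F = F
They differ because Bochvar's internal three-valued logic and Strong Kleene logic treat U differently under the binary connectives.

U; F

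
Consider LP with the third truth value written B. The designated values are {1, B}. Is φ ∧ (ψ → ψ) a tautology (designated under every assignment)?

Countermodel: φ=0, ψ=1 gives 0, which is not designated.

No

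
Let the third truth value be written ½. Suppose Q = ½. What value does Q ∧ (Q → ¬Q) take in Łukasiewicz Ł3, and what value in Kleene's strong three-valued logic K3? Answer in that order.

½; ½

In Łukasiewicz Ł3: ¬Q = ¬½ = ½
Q → ¬Q = ½ → ½ = T
Q ∧ (Q → ¬Q) = ½ ∧ T = ½
In Kleene's strong three-valued logic K3: ¬Q = ¬½ = ½
Q → ¬Q = ½ → ½ = ½  [¬½ ∨ ½]
Q ∧ (Q → ¬Q) = ½ ∧ ½ = ½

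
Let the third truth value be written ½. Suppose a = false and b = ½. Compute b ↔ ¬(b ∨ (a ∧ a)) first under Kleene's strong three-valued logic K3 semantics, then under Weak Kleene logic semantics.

In Kleene's strong three-valued logic K3: a ∧ a = false ∧ false = false
b ∨ (a ∧ a) = ½ ∨ false = ½
¬(b ∨ (a ∧ a)) = ¬½ = ½
b ↔ ¬(b ∨ (a ∧ a)) = ½ ↔ ½ = ½
In Weak Kleene logic: a ∧ a = false ∧ false = false
b ∨ (a ∧ a) = ½ ∨ false = ½
¬(b ∨ (a ∧ a)) = ¬½ = ½
b ↔ ¬(b ∨ (a ∧ a)) = ½ ↔ ½ = ½

½; ½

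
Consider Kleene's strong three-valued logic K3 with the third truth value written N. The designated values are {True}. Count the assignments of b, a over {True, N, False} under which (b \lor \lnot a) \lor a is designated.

Of the 9 assignments, 7 give a value in {True}.

7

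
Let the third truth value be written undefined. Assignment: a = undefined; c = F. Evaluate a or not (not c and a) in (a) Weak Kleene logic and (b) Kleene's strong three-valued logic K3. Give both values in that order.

In Weak Kleene logic: not c = not F = T
not c and a = T and undefined = undefined
not (not c and a) = not undefined = undefined
a or not (not c and a) = undefined or undefined = undefined
In Kleene's strong three-valued logic K3: not c = not F = T
not c and a = T and undefined = undefined
not (not c and a) = not undefined = undefined
a or not (not c and a) = undefined or undefined = undefined

undefined; undefined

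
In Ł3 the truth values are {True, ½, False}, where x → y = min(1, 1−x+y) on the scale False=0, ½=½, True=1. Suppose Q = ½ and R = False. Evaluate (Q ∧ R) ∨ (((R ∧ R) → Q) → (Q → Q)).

Q ∧ R = ½ ∧ False = False
R ∧ R = False ∧ False = False
(R ∧ R) → Q = False → ½ = True
Q → Q = ½ → ½ = True
((R ∧ R) → Q) → (Q → Q) = True → True = True
(Q ∧ R) ∨ (((R ∧ R) → Q) → (Q → Q)) = False ∨ True = True

True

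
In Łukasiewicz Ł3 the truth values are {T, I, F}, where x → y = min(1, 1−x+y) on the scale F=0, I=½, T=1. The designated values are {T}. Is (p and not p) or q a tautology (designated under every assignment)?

Countermodel: p=T, q=I gives I, which is not designated.

No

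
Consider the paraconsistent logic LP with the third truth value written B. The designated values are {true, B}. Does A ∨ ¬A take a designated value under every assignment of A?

Every assignment of A over {true, B, false} gives a value in {true, B}.
In particular, with A=B: A ∨ ¬A = B.

Yes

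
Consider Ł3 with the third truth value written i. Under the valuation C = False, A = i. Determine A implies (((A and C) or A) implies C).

True

A and C = i and False = False
(A and C) or A = False or i = i
((A and C) or A) implies C = i implies False = i  [min(1, 1−½+0)]
A implies (((A and C) or A) implies C) = i implies i = True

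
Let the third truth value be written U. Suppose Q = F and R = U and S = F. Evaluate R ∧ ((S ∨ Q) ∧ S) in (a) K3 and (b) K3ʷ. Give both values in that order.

F; U

In K3: S ∨ Q = F ∨ F = F
(S ∨ Q) ∧ S = F ∧ F = F
R ∧ ((S ∨ Q) ∧ S) = U ∧ F = F
In K3ʷ: S ∨ Q = F ∨ F = F
(S ∨ Q) ∧ S = F ∧ F = F
R ∧ ((S ∨ Q) ∧ S) = U ∧ F = U
They differ because K3 and K3ʷ treat U differently under the binary connectives.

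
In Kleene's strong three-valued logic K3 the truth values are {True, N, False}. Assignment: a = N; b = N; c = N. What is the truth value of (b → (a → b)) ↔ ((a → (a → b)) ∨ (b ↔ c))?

N

a → b = N → N = N
b → (a → b) = N → N = N
a → b = N → N = N
a → (a → b) = N → N = N
b ↔ c = N ↔ N = N
(a → (a → b)) ∨ (b ↔ c) = N ∨ N = N
(b → (a → b)) ↔ ((a → (a → b)) ∨ (b ↔ c)) = N ↔ N = N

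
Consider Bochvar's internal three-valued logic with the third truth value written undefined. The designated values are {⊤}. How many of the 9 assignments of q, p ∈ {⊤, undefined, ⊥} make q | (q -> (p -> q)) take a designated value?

Designated under: (q=⊤, p=⊤); (q=⊤, p=⊥); (q=⊥, p=⊤); (q=⊥, p=⊥).

4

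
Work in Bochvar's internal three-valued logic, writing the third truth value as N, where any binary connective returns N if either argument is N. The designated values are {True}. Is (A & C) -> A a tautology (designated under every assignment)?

Countermodel: A=True, C=N gives N, which is not designated.

No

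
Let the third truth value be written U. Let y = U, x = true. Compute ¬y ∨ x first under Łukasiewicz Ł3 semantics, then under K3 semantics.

In Łukasiewicz Ł3: ¬y = ¬U = U
¬y ∨ x = U ∨ true = true
In K3: ¬y = ¬U = U
¬y ∨ x = U ∨ true = true

true; true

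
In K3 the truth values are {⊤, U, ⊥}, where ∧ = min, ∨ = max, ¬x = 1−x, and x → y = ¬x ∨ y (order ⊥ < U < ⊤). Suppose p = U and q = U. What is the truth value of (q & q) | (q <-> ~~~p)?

U

q & q = U & U = U
~p = ~U = U
~~p = ~U = U
~~~p = ~U = U
q <-> ~~~p = U <-> U = U
(q & q) | (q <-> ~~~p) = U | U = U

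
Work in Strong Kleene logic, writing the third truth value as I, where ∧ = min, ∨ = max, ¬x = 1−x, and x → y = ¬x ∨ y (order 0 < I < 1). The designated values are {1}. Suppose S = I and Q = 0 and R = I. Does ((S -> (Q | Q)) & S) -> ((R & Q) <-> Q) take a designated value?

Q | Q = 0 | 0 = 0
S -> (Q | Q) = I -> 0 = I  [~I | 0]
(S -> (Q | Q)) & S = I & I = I
R & Q = I & 0 = 0
(R & Q) <-> Q = 0 <-> 0 = 1
((S -> (Q | Q)) & S) -> ((R & Q) <-> Q) = I -> 1 = 1
1 ∈ {1}.

Yes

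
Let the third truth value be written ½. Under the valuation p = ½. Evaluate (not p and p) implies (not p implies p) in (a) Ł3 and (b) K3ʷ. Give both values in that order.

True; ½

In Ł3: not p = not ½ = ½
not p and p = ½ and ½ = ½
not p = not ½ = ½
not p implies p = ½ implies ½ = True
(not p and p) implies (not p implies p) = ½ implies True = True
In K3ʷ: not p = not ½ = ½
not p and p = ½ and ½ = ½
not p = not ½ = ½
not p implies p = ½ implies ½ = ½  [any arg is the third value ⇒ result is the third value]
(not p and p) implies (not p implies p) = ½ implies ½ = ½
They differ because Ł3 and K3ʷ treat ½ differently under the binary connectives.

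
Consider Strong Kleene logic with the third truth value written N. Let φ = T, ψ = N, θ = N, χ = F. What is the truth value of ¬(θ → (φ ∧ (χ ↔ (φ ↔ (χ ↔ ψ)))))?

N

χ ↔ ψ = F ↔ N = N
φ ↔ (χ ↔ ψ) = T ↔ N = N
χ ↔ (φ ↔ (χ ↔ ψ)) = F ↔ N = N
φ ∧ (χ ↔ (φ ↔ (χ ↔ ψ))) = T ∧ N = N
θ → (φ ∧ (χ ↔ (φ ↔ (χ ↔ ψ)))) = N → N = N  [¬N ∨ N]
¬(θ → (φ ∧ (χ ↔ (φ ↔ (χ ↔ ψ))))) = ¬N = N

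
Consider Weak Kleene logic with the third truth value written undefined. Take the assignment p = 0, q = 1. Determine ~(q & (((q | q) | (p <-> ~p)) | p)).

0

q | q = 1 | 1 = 1
~p = ~0 = 1
p <-> ~p = 0 <-> 1 = 0
(q | q) | (p <-> ~p) = 1 | 0 = 1
((q | q) | (p <-> ~p)) | p = 1 | 0 = 1
q & (((q | q) | (p <-> ~p)) | p) = 1 & 1 = 1
~(q & (((q | q) | (p <-> ~p)) | p)) = ~1 = 0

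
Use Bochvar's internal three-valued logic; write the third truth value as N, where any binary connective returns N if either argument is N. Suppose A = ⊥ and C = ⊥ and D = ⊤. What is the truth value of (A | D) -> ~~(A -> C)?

A | D = ⊥ | ⊤ = ⊤
A -> C = ⊥ -> ⊥ = ⊤
~(A -> C) = ~⊤ = ⊥
~~(A -> C) = ~⊥ = ⊤
(A | D) -> ~~(A -> C) = ⊤ -> ⊤ = ⊤

⊤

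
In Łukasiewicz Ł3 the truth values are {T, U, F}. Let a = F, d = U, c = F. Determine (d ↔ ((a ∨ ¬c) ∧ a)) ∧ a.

F

¬c = ¬F = T
a ∨ ¬c = F ∨ T = T
(a ∨ ¬c) ∧ a = T ∧ F = F
d ↔ ((a ∨ ¬c) ∧ a) = U ↔ F = U  [1 − |½−0|]
(d ↔ ((a ∨ ¬c) ∧ a)) ∧ a = U ∧ F = F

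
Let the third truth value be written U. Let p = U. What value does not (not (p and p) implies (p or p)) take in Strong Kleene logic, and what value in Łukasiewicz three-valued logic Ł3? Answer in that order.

U; False

In Strong Kleene logic: p and p = U and U = U
not (p and p) = not U = U
p or p = U or U = U
not (p and p) implies (p or p) = U implies U = U
not (not (p and p) implies (p or p)) = not U = U
In Łukasiewicz three-valued logic Ł3: p and p = U and U = U
not (p and p) = not U = U
p or p = U or U = U
not (p and p) implies (p or p) = U implies U = True  [min(1, 1−½+½)]
not (not (p and p) implies (p or p)) = not True = False
They differ because Strong Kleene logic and Łukasiewicz three-valued logic Ł3 treat U differently under implication.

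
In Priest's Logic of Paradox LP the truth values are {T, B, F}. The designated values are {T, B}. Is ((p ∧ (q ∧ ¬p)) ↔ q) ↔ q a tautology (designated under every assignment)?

No

Countermodel: p=T, q=T gives F, which is not designated.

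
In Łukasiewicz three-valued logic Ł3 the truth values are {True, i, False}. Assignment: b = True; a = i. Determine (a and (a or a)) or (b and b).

a or a = i or i = i
a and (a or a) = i and i = i
b and b = True and True = True
(a and (a or a)) or (b and b) = i or True = True

True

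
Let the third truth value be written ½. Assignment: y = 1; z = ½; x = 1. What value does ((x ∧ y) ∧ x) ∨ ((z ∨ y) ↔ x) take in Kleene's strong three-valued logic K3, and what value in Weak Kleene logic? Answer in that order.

In Kleene's strong three-valued logic K3: x ∧ y = 1 ∧ 1 = 1
(x ∧ y) ∧ x = 1 ∧ 1 = 1
z ∨ y = ½ ∨ 1 = 1
(z ∨ y) ↔ x = 1 ↔ 1 = 1
((x ∧ y) ∧ x) ∨ ((z ∨ y) ↔ x) = 1 ∨ 1 = 1
In Weak Kleene logic: x ∧ y = 1 ∧ 1 = 1
(x ∧ y) ∧ x = 1 ∧ 1 = 1
z ∨ y = ½ ∨ 1 = ½
(z ∨ y) ↔ x = ½ ↔ 1 = ½
((x ∧ y) ∧ x) ∨ ((z ∨ y) ↔ x) = 1 ∨ ½ = ½
They differ because Kleene's strong three-valued logic K3 and Weak Kleene logic treat ½ differently under the binary connectives.

1; ½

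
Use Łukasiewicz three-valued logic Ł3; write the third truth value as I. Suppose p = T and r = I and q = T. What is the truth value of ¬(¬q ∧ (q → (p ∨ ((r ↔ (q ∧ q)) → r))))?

¬q = ¬T = F
q ∧ q = T ∧ T = T
r ↔ (q ∧ q) = I ↔ T = I  [1 − |½−1|]
(r ↔ (q ∧ q)) → r = I → I = T
p ∨ ((r ↔ (q ∧ q)) → r) = T ∨ T = T
q → (p ∨ ((r ↔ (q ∧ q)) → r)) = T → T = T
¬q ∧ (q → (p ∨ ((r ↔ (q ∧ q)) → r))) = F ∧ T = F
¬(¬q ∧ (q → (p ∨ ((r ↔ (q ∧ q)) → r)))) = ¬F = T

T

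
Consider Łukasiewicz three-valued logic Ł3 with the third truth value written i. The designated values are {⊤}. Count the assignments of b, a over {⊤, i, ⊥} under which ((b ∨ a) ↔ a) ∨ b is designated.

8

Of the 9 assignments, 8 give a value in {⊤}.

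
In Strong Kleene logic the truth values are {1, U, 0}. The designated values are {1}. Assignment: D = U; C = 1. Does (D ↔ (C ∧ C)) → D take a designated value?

C ∧ C = 1 ∧ 1 = 1
D ↔ (C ∧ C) = U ↔ 1 = U
(D ↔ (C ∧ C)) → D = U → U = U  [¬U ∨ U]
U ∉ {1}.

No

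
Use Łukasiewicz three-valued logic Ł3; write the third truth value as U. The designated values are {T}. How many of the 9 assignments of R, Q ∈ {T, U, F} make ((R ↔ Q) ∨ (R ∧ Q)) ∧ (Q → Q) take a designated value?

Designated under: (R=T, Q=T); (R=U, Q=U); (R=F, Q=F).

3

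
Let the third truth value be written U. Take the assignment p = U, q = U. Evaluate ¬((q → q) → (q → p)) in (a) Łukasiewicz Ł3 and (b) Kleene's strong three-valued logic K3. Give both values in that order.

0; U

In Łukasiewicz Ł3: q → q = U → U = 1
q → p = U → U = 1
(q → q) → (q → p) = 1 → 1 = 1
¬((q → q) → (q → p)) = ¬1 = 0
In Kleene's strong three-valued logic K3: q → q = U → U = U  [¬U ∨ U]
q → p = U → U = U
(q → q) → (q → p) = U → U = U
¬((q → q) → (q → p)) = ¬U = U
They differ because Łukasiewicz Ł3 and Kleene's strong three-valued logic K3 treat U differently under implication.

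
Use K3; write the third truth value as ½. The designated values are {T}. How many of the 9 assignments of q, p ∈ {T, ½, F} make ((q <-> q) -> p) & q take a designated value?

Designated under: (q=T, p=T).

1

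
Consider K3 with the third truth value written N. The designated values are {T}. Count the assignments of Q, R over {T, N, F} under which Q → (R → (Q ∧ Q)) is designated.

Of the 9 assignments, 7 give a value in {T}.

7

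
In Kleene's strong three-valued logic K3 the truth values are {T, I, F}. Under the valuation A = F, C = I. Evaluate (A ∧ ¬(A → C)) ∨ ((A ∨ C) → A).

A → C = F → I = T  [¬F ∨ I]
¬(A → C) = ¬T = F
A ∧ ¬(A → C) = F ∧ F = F
A ∨ C = F ∨ I = I
(A ∨ C) → A = I → F = I
(A ∧ ¬(A → C)) ∨ ((A ∨ C) → A) = F ∨ I = I

I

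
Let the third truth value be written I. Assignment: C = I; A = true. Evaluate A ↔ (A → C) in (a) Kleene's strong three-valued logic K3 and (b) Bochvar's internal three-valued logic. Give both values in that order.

In Kleene's strong three-valued logic K3: A → C = true → I = I  [¬true ∨ I]
A ↔ (A → C) = true ↔ I = I
In Bochvar's internal three-valued logic: A → C = true → I = I  [any arg is the third value ⇒ result is the third value]
A ↔ (A → C) = true ↔ I = I

I; I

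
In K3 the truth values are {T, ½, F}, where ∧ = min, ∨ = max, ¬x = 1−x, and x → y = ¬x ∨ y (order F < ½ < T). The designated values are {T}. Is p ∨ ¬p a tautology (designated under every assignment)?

No

Countermodel: p=½ gives ½, which is not designated.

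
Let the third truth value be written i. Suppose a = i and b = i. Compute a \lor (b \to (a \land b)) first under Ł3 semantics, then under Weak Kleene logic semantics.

In Ł3: a \land b = i \land i = i
b \to (a \land b) = i \to i = 1  [min(1, 1−½+½)]
a \lor (b \to (a \land b)) = i \lor 1 = 1
In Weak Kleene logic: a \land b = i \land i = i
b \to (a \land b) = i \to i = i  [any arg is the third value ⇒ result is the third value]
a \lor (b \to (a \land b)) = i \lor i = i
They differ because Ł3 and Weak Kleene logic treat i differently under the binary connectives.

1; i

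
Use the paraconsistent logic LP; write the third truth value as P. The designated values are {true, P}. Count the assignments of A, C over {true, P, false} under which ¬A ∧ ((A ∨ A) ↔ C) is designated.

Of the 9 assignments, 5 give a value in {true, P}.

5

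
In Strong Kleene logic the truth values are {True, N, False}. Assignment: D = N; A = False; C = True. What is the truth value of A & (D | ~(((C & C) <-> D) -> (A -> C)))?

False

C & C = True & True = True
(C & C) <-> D = True <-> N = N
A -> C = False -> True = True
((C & C) <-> D) -> (A -> C) = N -> True = True  [~N | True]
~(((C & C) <-> D) -> (A -> C)) = ~True = False
D | ~(((C & C) <-> D) -> (A -> C)) = N | False = N
A & (D | ~(((C & C) <-> D) -> (A -> C))) = False & N = False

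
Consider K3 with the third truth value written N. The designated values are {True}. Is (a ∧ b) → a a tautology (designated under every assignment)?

Countermodel: a=N, b=True gives N, which is not designated.

No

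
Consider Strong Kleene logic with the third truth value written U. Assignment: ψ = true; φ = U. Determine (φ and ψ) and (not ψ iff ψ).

φ and ψ = U and true = U
not ψ = not true = false
not ψ iff ψ = false iff true = false
(φ and ψ) and (not ψ iff ψ) = U and false = false

false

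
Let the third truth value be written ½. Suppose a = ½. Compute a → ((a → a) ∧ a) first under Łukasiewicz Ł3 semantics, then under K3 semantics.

In Łukasiewicz Ł3: a → a = ½ → ½ = true  [min(1, 1−½+½)]
(a → a) ∧ a = true ∧ ½ = ½
a → ((a → a) ∧ a) = ½ → ½ = true
In K3: a → a = ½ → ½ = ½  [¬½ ∨ ½]
(a → a) ∧ a = ½ ∧ ½ = ½
a → ((a → a) ∧ a) = ½ → ½ = ½
They differ because Łukasiewicz Ł3 and K3 treat ½ differently under implication.

true; ½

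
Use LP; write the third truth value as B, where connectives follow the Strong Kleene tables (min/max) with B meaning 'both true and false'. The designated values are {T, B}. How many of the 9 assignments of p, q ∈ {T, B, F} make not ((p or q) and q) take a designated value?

Of the 9 assignments, 6 give a value in {T, B}.

6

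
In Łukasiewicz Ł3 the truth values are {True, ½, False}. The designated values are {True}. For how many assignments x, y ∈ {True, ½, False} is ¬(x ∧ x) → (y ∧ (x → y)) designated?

6

Of the 9 assignments, 6 give a value in {True}.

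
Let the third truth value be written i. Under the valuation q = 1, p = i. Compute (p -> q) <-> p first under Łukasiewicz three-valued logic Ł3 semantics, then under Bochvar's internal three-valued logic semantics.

In Łukasiewicz three-valued logic Ł3: p -> q = i -> 1 = 1
(p -> q) <-> p = 1 <-> i = i
In Bochvar's internal three-valued logic: p -> q = i -> 1 = i  [any arg is the third value ⇒ result is the third value]
(p -> q) <-> p = i <-> i = i

i; i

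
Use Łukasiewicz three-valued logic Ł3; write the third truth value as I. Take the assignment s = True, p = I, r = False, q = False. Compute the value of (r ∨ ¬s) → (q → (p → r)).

¬s = ¬True = False
r ∨ ¬s = False ∨ False = False
p → r = I → False = I  [min(1, 1−½+0)]
q → (p → r) = False → I = True
(r ∨ ¬s) → (q → (p → r)) = False → True = True

True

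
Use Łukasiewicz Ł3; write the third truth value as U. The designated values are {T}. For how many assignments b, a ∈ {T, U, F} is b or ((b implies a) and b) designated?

3

Designated under: (b=T, a=T); (b=T, a=U); (b=T, a=F).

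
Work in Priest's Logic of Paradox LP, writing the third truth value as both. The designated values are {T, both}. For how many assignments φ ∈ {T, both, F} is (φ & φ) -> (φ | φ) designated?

φ=T: T ✓
φ=both: both ✓
φ=F: T ✓

3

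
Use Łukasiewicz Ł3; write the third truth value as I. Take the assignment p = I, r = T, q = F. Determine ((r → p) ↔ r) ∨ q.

I

r → p = T → I = I  [min(1, 1−1+½)]
(r → p) ↔ r = I ↔ T = I
((r → p) ↔ r) ∨ q = I ∨ F = I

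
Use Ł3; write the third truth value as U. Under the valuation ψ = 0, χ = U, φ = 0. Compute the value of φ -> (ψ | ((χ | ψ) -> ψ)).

χ | ψ = U | 0 = U
(χ | ψ) -> ψ = U -> 0 = U  [min(1, 1−½+0)]
ψ | ((χ | ψ) -> ψ) = 0 | U = U
φ -> (ψ | ((χ | ψ) -> ψ)) = 0 -> U = 1

1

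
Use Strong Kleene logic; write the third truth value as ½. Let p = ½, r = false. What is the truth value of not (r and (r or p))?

true

r or p = false or ½ = ½
r and (r or p) = false and ½ = false
not (r and (r or p)) = not false = true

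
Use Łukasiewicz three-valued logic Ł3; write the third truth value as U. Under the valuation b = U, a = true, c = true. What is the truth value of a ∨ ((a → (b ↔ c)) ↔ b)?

b ↔ c = U ↔ true = U
a → (b ↔ c) = true → U = U
(a → (b ↔ c)) ↔ b = U ↔ U = true
a ∨ ((a → (b ↔ c)) ↔ b) = true ∨ true = true

true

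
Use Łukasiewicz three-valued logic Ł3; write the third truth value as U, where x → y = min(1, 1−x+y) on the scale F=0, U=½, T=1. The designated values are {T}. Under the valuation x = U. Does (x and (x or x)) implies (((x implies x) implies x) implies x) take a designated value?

x or x = U or U = U
x and (x or x) = U and U = U
x implies x = U implies U = T
(x implies x) implies x = T implies U = U
((x implies x) implies x) implies x = U implies U = T
(x and (x or x)) implies (((x implies x) implies x) implies x) = U implies T = T
T ∈ {T}.

Yes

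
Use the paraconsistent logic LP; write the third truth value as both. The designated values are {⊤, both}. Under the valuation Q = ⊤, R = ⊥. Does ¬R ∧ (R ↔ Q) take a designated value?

No

¬R = ¬⊥ = ⊤
R ↔ Q = ⊥ ↔ ⊤ = ⊥
¬R ∧ (R ↔ Q) = ⊤ ∧ ⊥ = ⊥
⊥ ∉ {⊤, both}.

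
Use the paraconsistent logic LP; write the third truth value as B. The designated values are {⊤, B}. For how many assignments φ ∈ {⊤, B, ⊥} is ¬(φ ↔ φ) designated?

1

φ=⊤: ⊥ ·
φ=B: B ✓
φ=⊥: ⊥ ·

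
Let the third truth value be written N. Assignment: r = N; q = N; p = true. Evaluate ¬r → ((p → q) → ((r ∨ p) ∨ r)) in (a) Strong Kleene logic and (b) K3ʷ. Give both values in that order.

In Strong Kleene logic: ¬r = ¬N = N
p → q = true → N = N  [¬true ∨ N]
r ∨ p = N ∨ true = true
(r ∨ p) ∨ r = true ∨ N = true
(p → q) → ((r ∨ p) ∨ r) = N → true = true
¬r → ((p → q) → ((r ∨ p) ∨ r)) = N → true = true
In K3ʷ: ¬r = ¬N = N
p → q = true → N = N  [any arg is the third value ⇒ result is the third value]
r ∨ p = N ∨ true = N
(r ∨ p) ∨ r = N ∨ N = N
(p → q) → ((r ∨ p) ∨ r) = N → N = N
¬r → ((p → q) → ((r ∨ p) ∨ r)) = N → N = N
They differ because Strong Kleene logic and K3ʷ treat N differently under the binary connectives.

true; N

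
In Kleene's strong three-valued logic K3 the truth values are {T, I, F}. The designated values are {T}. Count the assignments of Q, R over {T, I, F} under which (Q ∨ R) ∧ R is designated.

Designated under: (Q=T, R=T); (Q=I, R=T); (Q=F, R=T).

3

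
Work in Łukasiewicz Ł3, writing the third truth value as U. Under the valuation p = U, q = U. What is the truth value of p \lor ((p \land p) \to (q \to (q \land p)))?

True

p \land p = U \land U = U
q \land p = U \land U = U
q \to (q \land p) = U \to U = True
(p \land p) \to (q \to (q \land p)) = U \to True = True
p \lor ((p \land p) \to (q \to (q \land p))) = U \lor True = True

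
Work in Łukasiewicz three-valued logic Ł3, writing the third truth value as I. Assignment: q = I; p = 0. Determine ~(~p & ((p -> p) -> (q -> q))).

~p = ~0 = 1
p -> p = 0 -> 0 = 1
q -> q = I -> I = 1
(p -> p) -> (q -> q) = 1 -> 1 = 1
~p & ((p -> p) -> (q -> q)) = 1 & 1 = 1
~(~p & ((p -> p) -> (q -> q))) = ~1 = 0

0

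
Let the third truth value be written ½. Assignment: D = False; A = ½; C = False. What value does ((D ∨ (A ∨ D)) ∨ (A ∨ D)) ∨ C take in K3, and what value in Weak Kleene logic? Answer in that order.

½; ½

In K3: A ∨ D = ½ ∨ False = ½
D ∨ (A ∨ D) = False ∨ ½ = ½
A ∨ D = ½ ∨ False = ½
(D ∨ (A ∨ D)) ∨ (A ∨ D) = ½ ∨ ½ = ½
((D ∨ (A ∨ D)) ∨ (A ∨ D)) ∨ C = ½ ∨ False = ½
In Weak Kleene logic: A ∨ D = ½ ∨ False = ½
D ∨ (A ∨ D) = False ∨ ½ = ½
A ∨ D = ½ ∨ False = ½
(D ∨ (A ∨ D)) ∨ (A ∨ D) = ½ ∨ ½ = ½
((D ∨ (A ∨ D)) ∨ (A ∨ D)) ∨ C = ½ ∨ False = ½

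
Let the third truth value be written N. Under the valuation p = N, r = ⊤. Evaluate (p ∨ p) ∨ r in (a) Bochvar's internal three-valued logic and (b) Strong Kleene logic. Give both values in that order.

In Bochvar's internal three-valued logic: p ∨ p = N ∨ N = N
(p ∨ p) ∨ r = N ∨ ⊤ = N
In Strong Kleene logic: p ∨ p = N ∨ N = N
(p ∨ p) ∨ r = N ∨ ⊤ = ⊤
They differ because Bochvar's internal three-valued logic and Strong Kleene logic treat N differently under the binary connectives.

N; ⊤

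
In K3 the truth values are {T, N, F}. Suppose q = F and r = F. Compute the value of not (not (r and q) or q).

F

r and q = F and F = F
not (r and q) = not F = T
not (r and q) or q = T or F = T
not (not (r and q) or q) = not T = F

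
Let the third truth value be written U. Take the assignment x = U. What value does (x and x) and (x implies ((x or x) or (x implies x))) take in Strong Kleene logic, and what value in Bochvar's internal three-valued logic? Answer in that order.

U; U

In Strong Kleene logic: x and x = U and U = U
x or x = U or U = U
x implies x = U implies U = U
(x or x) or (x implies x) = U or U = U
x implies ((x or x) or (x implies x)) = U implies U = U
(x and x) and (x implies ((x or x) or (x implies x))) = U and U = U
In Bochvar's internal three-valued logic: x and x = U and U = U
x or x = U or U = U
x implies x = U implies U = U  [any arg is the third value ⇒ result is the third value]
(x or x) or (x implies x) = U or U = U
x implies ((x or x) or (x implies x)) = U implies U = U
(x and x) and (x implies ((x or x) or (x implies x))) = U and U = U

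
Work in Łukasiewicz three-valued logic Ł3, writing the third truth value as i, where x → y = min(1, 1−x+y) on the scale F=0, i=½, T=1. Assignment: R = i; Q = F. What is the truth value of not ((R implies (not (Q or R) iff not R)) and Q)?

Q or R = F or i = i
not (Q or R) = not i = i
not R = not i = i
not (Q or R) iff not R = i iff i = T  [1 − |½−½|]
R implies (not (Q or R) iff not R) = i implies T = T
(R implies (not (Q or R) iff not R)) and Q = T and F = F
not ((R implies (not (Q or R) iff not R)) and Q) = not F = T

T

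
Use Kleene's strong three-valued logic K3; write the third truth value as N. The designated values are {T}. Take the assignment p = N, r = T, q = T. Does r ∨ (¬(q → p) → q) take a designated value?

q → p = T → N = N  [¬T ∨ N]
¬(q → p) = ¬N = N
¬(q → p) → q = N → T = T
r ∨ (¬(q → p) → q) = T ∨ T = T
T ∈ {T}.

Yes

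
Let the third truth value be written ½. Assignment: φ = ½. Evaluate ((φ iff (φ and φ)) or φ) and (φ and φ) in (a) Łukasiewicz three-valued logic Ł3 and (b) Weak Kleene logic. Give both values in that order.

½; ½

In Łukasiewicz three-valued logic Ł3: φ and φ = ½ and ½ = ½
φ iff (φ and φ) = ½ iff ½ = True  [1 − |½−½|]
(φ iff (φ and φ)) or φ = True or ½ = True
φ and φ = ½ and ½ = ½
((φ iff (φ and φ)) or φ) and (φ and φ) = True and ½ = ½
In Weak Kleene logic: φ and φ = ½ and ½ = ½
φ iff (φ and φ) = ½ iff ½ = ½
(φ iff (φ and φ)) or φ = ½ or ½ = ½
φ and φ = ½ and ½ = ½
((φ iff (φ and φ)) or φ) and (φ and φ) = ½ and ½ = ½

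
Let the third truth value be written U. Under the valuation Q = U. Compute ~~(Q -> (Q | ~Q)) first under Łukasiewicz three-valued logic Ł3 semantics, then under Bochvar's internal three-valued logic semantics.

In Łukasiewicz three-valued logic Ł3: ~Q = ~U = U
Q | ~Q = U | U = U
Q -> (Q | ~Q) = U -> U = ⊤  [min(1, 1−½+½)]
~(Q -> (Q | ~Q)) = ~⊤ = ⊥
~~(Q -> (Q | ~Q)) = ~⊥ = ⊤
In Bochvar's internal three-valued logic: ~Q = ~U = U
Q | ~Q = U | U = U
Q -> (Q | ~Q) = U -> U = U
~(Q -> (Q | ~Q)) = ~U = U
~~(Q -> (Q | ~Q)) = ~U = U
They differ because Łukasiewicz three-valued logic Ł3 and Bochvar's internal three-valued logic treat U differently under the binary connectives.

⊤; U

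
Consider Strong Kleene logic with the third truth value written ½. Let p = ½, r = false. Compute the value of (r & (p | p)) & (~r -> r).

p | p = ½ | ½ = ½
r & (p | p) = false & ½ = false
~r = ~false = true
~r -> r = true -> false = false
(r & (p | p)) & (~r -> r) = false & false = false

false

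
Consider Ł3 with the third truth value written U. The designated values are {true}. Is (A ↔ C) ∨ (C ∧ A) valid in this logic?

Countermodel: A=true, C=U gives U, which is not designated.

No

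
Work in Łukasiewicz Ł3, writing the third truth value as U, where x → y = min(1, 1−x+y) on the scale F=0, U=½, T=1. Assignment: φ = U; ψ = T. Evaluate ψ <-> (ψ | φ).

T

ψ | φ = T | U = T
ψ <-> (ψ | φ) = T <-> T = T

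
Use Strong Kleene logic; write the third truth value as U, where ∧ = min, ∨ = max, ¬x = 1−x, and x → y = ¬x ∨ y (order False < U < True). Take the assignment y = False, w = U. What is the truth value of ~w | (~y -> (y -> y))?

~w = ~U = U
~y = ~False = True
y -> y = False -> False = True
~y -> (y -> y) = True -> True = True
~w | (~y -> (y -> y)) = U | True = True

True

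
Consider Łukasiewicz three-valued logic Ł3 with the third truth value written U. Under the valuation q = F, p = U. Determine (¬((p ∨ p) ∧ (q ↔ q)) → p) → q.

F

p ∨ p = U ∨ U = U
q ↔ q = F ↔ F = T
(p ∨ p) ∧ (q ↔ q) = U ∧ T = U
¬((p ∨ p) ∧ (q ↔ q)) = ¬U = U
¬((p ∨ p) ∧ (q ↔ q)) → p = U → U = T  [min(1, 1−½+½)]
(¬((p ∨ p) ∧ (q ↔ q)) → p) → q = T → F = F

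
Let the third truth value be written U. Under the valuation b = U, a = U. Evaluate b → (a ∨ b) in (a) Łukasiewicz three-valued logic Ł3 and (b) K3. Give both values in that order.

true; U

In Łukasiewicz three-valued logic Ł3: a ∨ b = U ∨ U = U
b → (a ∨ b) = U → U = true  [min(1, 1−½+½)]
In K3: a ∨ b = U ∨ U = U
b → (a ∨ b) = U → U = U
They differ because Łukasiewicz three-valued logic Ł3 and K3 treat U differently under implication.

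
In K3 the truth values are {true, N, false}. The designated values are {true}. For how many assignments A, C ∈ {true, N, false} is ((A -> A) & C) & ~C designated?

Of the 9 assignments, 0 give a value in {true}.

0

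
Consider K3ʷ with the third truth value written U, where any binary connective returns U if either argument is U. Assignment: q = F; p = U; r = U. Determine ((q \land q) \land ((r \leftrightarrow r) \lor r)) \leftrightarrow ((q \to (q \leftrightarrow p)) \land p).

U

q \land q = F \land F = F
r \leftrightarrow r = U \leftrightarrow U = U
(r \leftrightarrow r) \lor r = U \lor U = U
(q \land q) \land ((r \leftrightarrow r) \lor r) = F \land U = U
q \leftrightarrow p = F \leftrightarrow U = U
q \to (q \leftrightarrow p) = F \to U = U  [any arg is the third value ⇒ result is the third value]
(q \to (q \leftrightarrow p)) \land p = U \land U = U
((q \land q) \land ((r \leftrightarrow r) \lor r)) \leftrightarrow ((q \to (q \leftrightarrow p)) \land p) = U \leftrightarrow U = U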